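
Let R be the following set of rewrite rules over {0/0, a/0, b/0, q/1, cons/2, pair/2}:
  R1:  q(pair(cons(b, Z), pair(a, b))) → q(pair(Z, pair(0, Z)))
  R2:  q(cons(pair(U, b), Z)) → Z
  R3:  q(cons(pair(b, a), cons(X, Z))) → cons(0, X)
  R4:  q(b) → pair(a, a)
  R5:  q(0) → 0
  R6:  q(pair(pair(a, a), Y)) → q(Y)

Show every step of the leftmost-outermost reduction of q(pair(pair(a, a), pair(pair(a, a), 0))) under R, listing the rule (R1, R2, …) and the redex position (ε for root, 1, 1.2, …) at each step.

0

1. q(pair(pair(a, a), pair(pair(a, a), 0)))  →  q(pair(pair(a, a), 0))   [R6 at ε]
2. q(pair(pair(a, a), 0))  →  q(0)   [R6 at ε]
3. q(0)  →  0   [R5 at ε]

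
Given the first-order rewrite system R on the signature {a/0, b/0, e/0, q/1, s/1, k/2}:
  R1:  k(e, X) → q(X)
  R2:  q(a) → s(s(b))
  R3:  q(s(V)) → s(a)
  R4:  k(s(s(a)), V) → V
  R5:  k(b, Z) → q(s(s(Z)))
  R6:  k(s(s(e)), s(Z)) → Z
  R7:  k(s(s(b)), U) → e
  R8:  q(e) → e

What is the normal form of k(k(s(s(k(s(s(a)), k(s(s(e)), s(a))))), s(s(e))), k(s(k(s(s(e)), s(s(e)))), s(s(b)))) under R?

1. k(k(s(s(k(s(s(a)), k(s(s(e)), s(a))))), s(s(e))), k(s(k(s(s(e)), s(s(e)))), s(s(b))))  →  k(k(s(s(k(s(s(e)), s(a)))), s(s(e))), k(s(k(s(s(e)), s(s(e)))), s(s(b))))   [R4 at 1.1.1.1]
2. k(k(s(s(k(s(s(e)), s(a)))), s(s(e))), k(s(k(s(s(e)), s(s(e)))), s(s(b))))  →  k(k(s(s(a)), s(s(e))), k(s(k(s(s(e)), s(s(e)))), s(s(b))))   [R6 at 1.1.1.1]
3. k(k(s(s(a)), s(s(e))), k(s(k(s(s(e)), s(s(e)))), s(s(b))))  →  k(s(s(e)), k(s(k(s(s(e)), s(s(e)))), s(s(b))))   [R4 at 1]
4. k(s(s(e)), k(s(k(s(s(e)), s(s(e)))), s(s(b))))  →  k(s(s(e)), k(s(s(e)), s(s(b))))   [R6 at 2.1.1]
5. k(s(s(e)), k(s(s(e)), s(s(b))))  →  k(s(s(e)), s(b))   [R6 at 2]
6. k(s(s(e)), s(b))  →  b   [R6 at ε]

b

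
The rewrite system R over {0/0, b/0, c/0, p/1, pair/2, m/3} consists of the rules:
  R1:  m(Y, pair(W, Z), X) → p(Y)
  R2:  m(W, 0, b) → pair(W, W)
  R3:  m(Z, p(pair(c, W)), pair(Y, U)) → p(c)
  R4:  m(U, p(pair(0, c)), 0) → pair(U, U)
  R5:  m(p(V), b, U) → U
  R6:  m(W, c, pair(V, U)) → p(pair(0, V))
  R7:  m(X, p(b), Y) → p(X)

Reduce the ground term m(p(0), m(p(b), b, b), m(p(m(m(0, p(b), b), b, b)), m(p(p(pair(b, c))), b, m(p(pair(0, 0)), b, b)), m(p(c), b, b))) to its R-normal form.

1. m(p(0), m(p(b), b, b), m(p(m(m(0, p(b), b), b, b)), m(p(p(pair(b, c))), b, m(p(pair(0, 0)), b, b)), m(p(c), b, b)))  →  m(p(0), b, m(p(m(m(0, p(b), b), b, b)), m(p(p(pair(b, c))), b, m(p(pair(0, 0)), b, b)), m(p(c), b, b)))   [R5 at 2]
2. m(p(0), b, m(p(m(m(0, p(b), b), b, b)), m(p(p(pair(b, c))), b, m(p(pair(0, 0)), b, b)), m(p(c), b, b)))  →  m(p(m(m(0, p(b), b), b, b)), m(p(p(pair(b, c))), b, m(p(pair(0, 0)), b, b)), m(p(c), b, b))   [R5 at ε]
3. m(p(m(m(0, p(b), b), b, b)), m(p(p(pair(b, c))), b, m(p(pair(0, 0)), b, b)), m(p(c), b, b))  →  m(p(m(p(0), b, b)), m(p(p(pair(b, c))), b, m(p(pair(0, 0)), b, b)), m(p(c), b, b))   [R7 at 1.1.1]
4. m(p(m(p(0), b, b)), m(p(p(pair(b, c))), b, m(p(pair(0, 0)), b, b)), m(p(c), b, b))  →  m(p(b), m(p(p(pair(b, c))), b, m(p(pair(0, 0)), b, b)), m(p(c), b, b))   [R5 at 1.1]
5. m(p(b), m(p(p(pair(b, c))), b, m(p(pair(0, 0)), b, b)), m(p(c), b, b))  →  m(p(b), m(p(pair(0, 0)), b, b), m(p(c), b, b))   [R5 at 2]
6. m(p(b), m(p(pair(0, 0)), b, b), m(p(c), b, b))  →  m(p(b), b, m(p(c), b, b))   [R5 at 2]
7. m(p(b), b, m(p(c), b, b))  →  m(p(c), b, b)   [R5 at ε]
8. m(p(c), b, b)  →  b   [R5 at ε]

b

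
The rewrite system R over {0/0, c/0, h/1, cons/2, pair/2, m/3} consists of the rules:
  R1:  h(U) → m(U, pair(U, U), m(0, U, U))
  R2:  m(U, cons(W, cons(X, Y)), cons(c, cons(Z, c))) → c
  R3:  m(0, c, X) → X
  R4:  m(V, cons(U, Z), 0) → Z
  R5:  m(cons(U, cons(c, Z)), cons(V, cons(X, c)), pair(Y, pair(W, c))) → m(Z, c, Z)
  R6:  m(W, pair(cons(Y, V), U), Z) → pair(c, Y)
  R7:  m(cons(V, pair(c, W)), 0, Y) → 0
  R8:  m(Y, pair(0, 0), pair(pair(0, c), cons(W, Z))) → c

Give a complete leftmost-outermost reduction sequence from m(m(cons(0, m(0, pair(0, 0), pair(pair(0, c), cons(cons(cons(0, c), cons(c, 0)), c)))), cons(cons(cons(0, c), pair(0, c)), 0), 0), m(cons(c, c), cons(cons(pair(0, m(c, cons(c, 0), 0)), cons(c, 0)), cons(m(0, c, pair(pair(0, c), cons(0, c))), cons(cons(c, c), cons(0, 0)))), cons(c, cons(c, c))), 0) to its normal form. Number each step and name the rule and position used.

0

1. m(m(cons(0, m(0, pair(0, 0), pair(pair(0, c), cons(cons(cons(0, c), cons(c, 0)), c)))), cons(cons(cons(0, c), pair(0, c)), 0), 0), m(cons(c, c), cons(cons(pair(0, m(c, cons(c, 0), 0)), cons(c, 0)), cons(m(0, c, pair(pair(0, c), cons(0, c))), cons(cons(c, c), cons(0, 0)))), cons(c, cons(c, c))), 0)  →  m(0, m(cons(c, c), cons(cons(pair(0, m(c, cons(c, 0), 0)), cons(c, 0)), cons(m(0, c, pair(pair(0, c), cons(0, c))), cons(cons(c, c), cons(0, 0)))), cons(c, cons(c, c))), 0)   [R4 at 1]
2. m(0, m(cons(c, c), cons(cons(pair(0, m(c, cons(c, 0), 0)), cons(c, 0)), cons(m(0, c, pair(pair(0, c), cons(0, c))), cons(cons(c, c), cons(0, 0)))), cons(c, cons(c, c))), 0)  →  m(0, c, 0)   [R2 at 2]
3. m(0, c, 0)  →  0   [R3 at ε]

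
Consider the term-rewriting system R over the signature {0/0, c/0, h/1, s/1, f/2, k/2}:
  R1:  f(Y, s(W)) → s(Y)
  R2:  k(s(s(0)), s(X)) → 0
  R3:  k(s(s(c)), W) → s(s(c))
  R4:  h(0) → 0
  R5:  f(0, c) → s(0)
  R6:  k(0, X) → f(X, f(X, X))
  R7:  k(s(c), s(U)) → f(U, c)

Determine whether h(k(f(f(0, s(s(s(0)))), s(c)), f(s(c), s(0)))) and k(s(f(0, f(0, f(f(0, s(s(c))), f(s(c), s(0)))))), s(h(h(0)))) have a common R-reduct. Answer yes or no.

yes — NF(t₁) = 0, NF(t₂) = 0

Reduce t₁ = h(k(f(f(0, s(s(s(0)))), s(c)), f(s(c), s(0)))):
1. h(k(f(f(0, s(s(s(0)))), s(c)), f(s(c), s(0))))  →  h(k(s(f(0, s(s(s(0))))), f(s(c), s(0))))   [R1 at 1.1]
2. h(k(s(f(0, s(s(s(0))))), f(s(c), s(0))))  →  h(k(s(s(0)), f(s(c), s(0))))   [R1 at 1.1.1]
3. h(k(s(s(0)), f(s(c), s(0))))  →  h(k(s(s(0)), s(s(c))))   [R1 at 1.2]
4. h(k(s(s(0)), s(s(c))))  →  h(0)   [R2 at 1]
5. h(0)  →  0   [R4 at ε]

Reduce t₂ = k(s(f(0, f(0, f(f(0, s(s(c))), f(s(c), s(0)))))), s(h(h(0)))):
1. k(s(f(0, f(0, f(f(0, s(s(c))), f(s(c), s(0)))))), s(h(h(0))))  →  k(s(f(0, f(0, f(s(0), f(s(c), s(0)))))), s(h(h(0))))   [R1 at 1.1.2.2.1]
2. k(s(f(0, f(0, f(s(0), f(s(c), s(0)))))), s(h(h(0))))  →  k(s(f(0, f(0, f(s(0), s(s(c)))))), s(h(h(0))))   [R1 at 1.1.2.2.2]
3. k(s(f(0, f(0, f(s(0), s(s(c)))))), s(h(h(0))))  →  k(s(f(0, f(0, s(s(0))))), s(h(h(0))))   [R1 at 1.1.2.2]
4. k(s(f(0, f(0, s(s(0))))), s(h(h(0))))  →  k(s(f(0, s(0))), s(h(h(0))))   [R1 at 1.1.2]
5. k(s(f(0, s(0))), s(h(h(0))))  →  k(s(s(0)), s(h(h(0))))   [R1 at 1.1]
6. k(s(s(0)), s(h(h(0))))  →  0   [R2 at ε]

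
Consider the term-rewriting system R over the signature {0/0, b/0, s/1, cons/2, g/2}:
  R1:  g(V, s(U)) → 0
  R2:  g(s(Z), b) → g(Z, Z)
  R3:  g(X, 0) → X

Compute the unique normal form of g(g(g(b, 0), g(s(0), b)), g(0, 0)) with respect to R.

1. g(g(g(b, 0), g(s(0), b)), g(0, 0))  →  g(g(b, g(s(0), b)), g(0, 0))   [R3 at 1.1]
2. g(g(b, g(s(0), b)), g(0, 0))  →  g(g(b, g(0, 0)), g(0, 0))   [R2 at 1.2]
3. g(g(b, g(0, 0)), g(0, 0))  →  g(g(b, 0), g(0, 0))   [R3 at 1.2]
4. g(g(b, 0), g(0, 0))  →  g(b, g(0, 0))   [R3 at 1]
5. g(b, g(0, 0))  →  g(b, 0)   [R3 at 2]
6. g(b, 0)  →  b   [R3 at ε]

b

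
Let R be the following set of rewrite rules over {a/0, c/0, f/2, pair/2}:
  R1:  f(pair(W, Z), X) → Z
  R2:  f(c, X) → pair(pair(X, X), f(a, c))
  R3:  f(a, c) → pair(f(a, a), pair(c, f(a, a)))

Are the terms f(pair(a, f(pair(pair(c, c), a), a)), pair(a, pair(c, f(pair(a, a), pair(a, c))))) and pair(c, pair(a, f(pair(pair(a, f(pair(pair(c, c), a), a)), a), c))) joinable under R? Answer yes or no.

no — NF(t₁) = a, NF(t₂) = pair(c, pair(a, a))

Reduce t₁ = f(pair(a, f(pair(pair(c, c), a), a)), pair(a, pair(c, f(pair(a, a), pair(a, c))))):
1. f(pair(a, f(pair(pair(c, c), a), a)), pair(a, pair(c, f(pair(a, a), pair(a, c)))))  →  f(pair(pair(c, c), a), a)   [R1 at ε]
2. f(pair(pair(c, c), a), a)  →  a   [R1 at ε]

Reduce t₂ = pair(c, pair(a, f(pair(pair(a, f(pair(pair(c, c), a), a)), a), c))):
1. pair(c, pair(a, f(pair(pair(a, f(pair(pair(c, c), a), a)), a), c)))  →  pair(c, pair(a, a))   [R1 at 2.2]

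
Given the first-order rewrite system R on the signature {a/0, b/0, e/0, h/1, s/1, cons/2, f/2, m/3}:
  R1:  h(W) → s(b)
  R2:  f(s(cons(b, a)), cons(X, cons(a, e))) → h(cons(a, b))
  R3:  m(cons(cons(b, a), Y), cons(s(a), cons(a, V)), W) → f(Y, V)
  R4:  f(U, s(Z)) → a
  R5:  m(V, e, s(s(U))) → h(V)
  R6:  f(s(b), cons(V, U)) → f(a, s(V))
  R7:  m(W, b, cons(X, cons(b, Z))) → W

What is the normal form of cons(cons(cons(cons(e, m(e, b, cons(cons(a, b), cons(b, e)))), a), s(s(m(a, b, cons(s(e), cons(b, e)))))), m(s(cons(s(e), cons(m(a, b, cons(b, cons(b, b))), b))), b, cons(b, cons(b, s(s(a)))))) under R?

cons(cons(cons(cons(e, e), a), s(s(a))), s(cons(s(e), cons(a, b))))

1. cons(cons(cons(cons(e, m(e, b, cons(cons(a, b), cons(b, e)))), a), s(s(m(a, b, cons(s(e), cons(b, e)))))), m(s(cons(s(e), cons(m(a, b, cons(b, cons(b, b))), b))), b, cons(b, cons(b, s(s(a))))))  →  cons(cons(cons(cons(e, e), a), s(s(m(a, b, cons(s(e), cons(b, e)))))), m(s(cons(s(e), cons(m(a, b, cons(b, cons(b, b))), b))), b, cons(b, cons(b, s(s(a))))))   [R7 at 1.1.1.2]
2. cons(cons(cons(cons(e, e), a), s(s(m(a, b, cons(s(e), cons(b, e)))))), m(s(cons(s(e), cons(m(a, b, cons(b, cons(b, b))), b))), b, cons(b, cons(b, s(s(a))))))  →  cons(cons(cons(cons(e, e), a), s(s(a))), m(s(cons(s(e), cons(m(a, b, cons(b, cons(b, b))), b))), b, cons(b, cons(b, s(s(a))))))   [R7 at 1.2.1.1]
3. cons(cons(cons(cons(e, e), a), s(s(a))), m(s(cons(s(e), cons(m(a, b, cons(b, cons(b, b))), b))), b, cons(b, cons(b, s(s(a))))))  →  cons(cons(cons(cons(e, e), a), s(s(a))), s(cons(s(e), cons(m(a, b, cons(b, cons(b, b))), b))))   [R7 at 2]
4. cons(cons(cons(cons(e, e), a), s(s(a))), s(cons(s(e), cons(m(a, b, cons(b, cons(b, b))), b))))  →  cons(cons(cons(cons(e, e), a), s(s(a))), s(cons(s(e), cons(a, b))))   [R7 at 2.1.2.1]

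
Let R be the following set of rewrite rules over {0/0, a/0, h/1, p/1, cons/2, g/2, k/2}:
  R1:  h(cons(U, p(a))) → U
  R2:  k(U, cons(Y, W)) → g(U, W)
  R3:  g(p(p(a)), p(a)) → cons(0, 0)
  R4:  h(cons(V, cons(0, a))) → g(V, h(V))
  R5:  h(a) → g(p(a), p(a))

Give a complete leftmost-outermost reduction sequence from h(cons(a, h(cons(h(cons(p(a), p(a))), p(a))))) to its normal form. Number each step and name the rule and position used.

1. h(cons(a, h(cons(h(cons(p(a), p(a))), p(a)))))  →  h(cons(a, h(cons(p(a), p(a)))))   [R1 at 1.2]
2. h(cons(a, h(cons(p(a), p(a)))))  →  h(cons(a, p(a)))   [R1 at 1.2]
3. h(cons(a, p(a)))  →  a   [R1 at ε]

a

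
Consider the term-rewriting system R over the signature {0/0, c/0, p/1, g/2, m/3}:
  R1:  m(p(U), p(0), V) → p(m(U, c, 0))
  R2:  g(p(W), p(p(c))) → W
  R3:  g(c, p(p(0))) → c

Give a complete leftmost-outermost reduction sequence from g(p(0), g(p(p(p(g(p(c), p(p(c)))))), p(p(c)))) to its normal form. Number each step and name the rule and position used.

1. g(p(0), g(p(p(p(g(p(c), p(p(c)))))), p(p(c))))  →  g(p(0), p(p(g(p(c), p(p(c))))))   [R2 at 2]
2. g(p(0), p(p(g(p(c), p(p(c))))))  →  g(p(0), p(p(c)))   [R2 at 2.1.1]
3. g(p(0), p(p(c)))  →  0   [R2 at ε]

0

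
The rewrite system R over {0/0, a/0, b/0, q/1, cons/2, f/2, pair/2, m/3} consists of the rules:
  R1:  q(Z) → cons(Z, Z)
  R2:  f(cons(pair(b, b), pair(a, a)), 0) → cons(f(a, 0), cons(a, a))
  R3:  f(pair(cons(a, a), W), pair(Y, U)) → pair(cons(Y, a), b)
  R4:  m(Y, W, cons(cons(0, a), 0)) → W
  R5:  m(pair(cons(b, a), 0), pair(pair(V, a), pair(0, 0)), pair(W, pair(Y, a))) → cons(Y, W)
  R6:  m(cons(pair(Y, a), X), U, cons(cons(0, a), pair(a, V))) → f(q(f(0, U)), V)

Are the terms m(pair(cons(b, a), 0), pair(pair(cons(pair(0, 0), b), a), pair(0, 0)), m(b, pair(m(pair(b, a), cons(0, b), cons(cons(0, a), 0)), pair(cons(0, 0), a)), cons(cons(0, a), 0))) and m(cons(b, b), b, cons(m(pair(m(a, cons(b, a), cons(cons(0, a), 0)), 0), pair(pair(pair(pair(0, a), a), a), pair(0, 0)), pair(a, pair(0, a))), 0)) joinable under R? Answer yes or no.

no — NF(t₁) = cons(cons(0, 0), cons(0, b)), NF(t₂) = b

Reduce t₁ = m(pair(cons(b, a), 0), pair(pair(cons(pair(0, 0), b), a), pair(0, 0)), m(b, pair(m(pair(b, a), cons(0, b), cons(cons(0, a), 0)), pair(cons(0, 0), a)), cons(cons(0, a), 0))):
1. m(pair(cons(b, a), 0), pair(pair(cons(pair(0, 0), b), a), pair(0, 0)), m(b, pair(m(pair(b, a), cons(0, b), cons(cons(0, a), 0)), pair(cons(0, 0), a)), cons(cons(0, a), 0)))  →  m(pair(cons(b, a), 0), pair(pair(cons(pair(0, 0), b), a), pair(0, 0)), pair(m(pair(b, a), cons(0, b), cons(cons(0, a), 0)), pair(cons(0, 0), a)))   [R4 at 3]
2. m(pair(cons(b, a), 0), pair(pair(cons(pair(0, 0), b), a), pair(0, 0)), pair(m(pair(b, a), cons(0, b), cons(cons(0, a), 0)), pair(cons(0, 0), a)))  →  cons(cons(0, 0), m(pair(b, a), cons(0, b), cons(cons(0, a), 0)))   [R5 at ε]
3. cons(cons(0, 0), m(pair(b, a), cons(0, b), cons(cons(0, a), 0)))  →  cons(cons(0, 0), cons(0, b))   [R4 at 2]

Reduce t₂ = m(cons(b, b), b, cons(m(pair(m(a, cons(b, a), cons(cons(0, a), 0)), 0), pair(pair(pair(pair(0, a), a), a), pair(0, 0)), pair(a, pair(0, a))), 0)):
1. m(cons(b, b), b, cons(m(pair(m(a, cons(b, a), cons(cons(0, a), 0)), 0), pair(pair(pair(pair(0, a), a), a), pair(0, 0)), pair(a, pair(0, a))), 0))  →  m(cons(b, b), b, cons(m(pair(cons(b, a), 0), pair(pair(pair(pair(0, a), a), a), pair(0, 0)), pair(a, pair(0, a))), 0))   [R4 at 3.1.1.1]
2. m(cons(b, b), b, cons(m(pair(cons(b, a), 0), pair(pair(pair(pair(0, a), a), a), pair(0, 0)), pair(a, pair(0, a))), 0))  →  m(cons(b, b), b, cons(cons(0, a), 0))   [R5 at 3.1]
3. m(cons(b, b), b, cons(cons(0, a), 0))  →  b   [R4 at ε]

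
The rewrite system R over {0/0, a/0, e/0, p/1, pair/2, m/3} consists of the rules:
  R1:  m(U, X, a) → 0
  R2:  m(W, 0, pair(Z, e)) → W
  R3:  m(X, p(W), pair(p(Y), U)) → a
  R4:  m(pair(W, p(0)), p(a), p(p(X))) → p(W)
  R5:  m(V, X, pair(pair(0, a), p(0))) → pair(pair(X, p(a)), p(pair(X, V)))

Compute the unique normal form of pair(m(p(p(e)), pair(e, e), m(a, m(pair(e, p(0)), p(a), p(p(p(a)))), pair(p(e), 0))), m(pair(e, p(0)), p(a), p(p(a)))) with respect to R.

1. pair(m(p(p(e)), pair(e, e), m(a, m(pair(e, p(0)), p(a), p(p(p(a)))), pair(p(e), 0))), m(pair(e, p(0)), p(a), p(p(a))))  →  pair(m(p(p(e)), pair(e, e), m(a, p(e), pair(p(e), 0))), m(pair(e, p(0)), p(a), p(p(a))))   [R4 at 1.3.2]
2. pair(m(p(p(e)), pair(e, e), m(a, p(e), pair(p(e), 0))), m(pair(e, p(0)), p(a), p(p(a))))  →  pair(m(p(p(e)), pair(e, e), a), m(pair(e, p(0)), p(a), p(p(a))))   [R3 at 1.3]
3. pair(m(p(p(e)), pair(e, e), a), m(pair(e, p(0)), p(a), p(p(a))))  →  pair(0, m(pair(e, p(0)), p(a), p(p(a))))   [R1 at 1]
4. pair(0, m(pair(e, p(0)), p(a), p(p(a))))  →  pair(0, p(e))   [R4 at 2]

pair(0, p(e))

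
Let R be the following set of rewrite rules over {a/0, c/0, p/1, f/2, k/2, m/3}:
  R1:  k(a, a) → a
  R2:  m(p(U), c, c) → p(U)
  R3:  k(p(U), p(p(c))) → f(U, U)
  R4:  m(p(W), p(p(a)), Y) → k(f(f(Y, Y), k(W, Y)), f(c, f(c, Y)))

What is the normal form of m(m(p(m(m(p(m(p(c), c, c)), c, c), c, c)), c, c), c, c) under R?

p(p(p(c)))

1. m(m(p(m(m(p(m(p(c), c, c)), c, c), c, c)), c, c), c, c)  →  m(p(m(m(p(m(p(c), c, c)), c, c), c, c)), c, c)   [R2 at 1]
2. m(p(m(m(p(m(p(c), c, c)), c, c), c, c)), c, c)  →  p(m(m(p(m(p(c), c, c)), c, c), c, c))   [R2 at ε]
3. p(m(m(p(m(p(c), c, c)), c, c), c, c))  →  p(m(p(m(p(c), c, c)), c, c))   [R2 at 1.1]
4. p(m(p(m(p(c), c, c)), c, c))  →  p(p(m(p(c), c, c)))   [R2 at 1]
5. p(p(m(p(c), c, c)))  →  p(p(p(c)))   [R2 at 1.1]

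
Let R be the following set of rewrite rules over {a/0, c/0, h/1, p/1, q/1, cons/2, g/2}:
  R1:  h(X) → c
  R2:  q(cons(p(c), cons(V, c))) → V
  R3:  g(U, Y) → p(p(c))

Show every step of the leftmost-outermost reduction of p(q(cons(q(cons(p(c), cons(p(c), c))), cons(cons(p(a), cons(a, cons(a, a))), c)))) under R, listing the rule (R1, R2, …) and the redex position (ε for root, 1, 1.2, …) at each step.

p(cons(p(a), cons(a, cons(a, a))))

1. p(q(cons(q(cons(p(c), cons(p(c), c))), cons(cons(p(a), cons(a, cons(a, a))), c))))  →  p(q(cons(p(c), cons(cons(p(a), cons(a, cons(a, a))), c))))   [R2 at 1.1.1]
2. p(q(cons(p(c), cons(cons(p(a), cons(a, cons(a, a))), c))))  →  p(cons(p(a), cons(a, cons(a, a))))   [R2 at 1]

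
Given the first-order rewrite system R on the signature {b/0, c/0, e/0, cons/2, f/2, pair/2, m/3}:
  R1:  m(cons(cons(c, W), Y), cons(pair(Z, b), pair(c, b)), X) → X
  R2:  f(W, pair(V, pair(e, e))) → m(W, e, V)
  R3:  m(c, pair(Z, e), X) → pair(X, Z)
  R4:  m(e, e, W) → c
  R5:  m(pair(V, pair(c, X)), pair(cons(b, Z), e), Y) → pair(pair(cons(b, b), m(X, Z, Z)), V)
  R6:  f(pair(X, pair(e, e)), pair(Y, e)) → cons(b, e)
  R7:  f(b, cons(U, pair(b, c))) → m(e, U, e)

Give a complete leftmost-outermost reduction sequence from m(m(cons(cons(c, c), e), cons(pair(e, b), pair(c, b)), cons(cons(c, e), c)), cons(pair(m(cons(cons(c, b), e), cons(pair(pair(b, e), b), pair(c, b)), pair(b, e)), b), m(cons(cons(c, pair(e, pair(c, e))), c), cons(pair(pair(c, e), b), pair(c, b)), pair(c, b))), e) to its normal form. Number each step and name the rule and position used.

e

1. m(m(cons(cons(c, c), e), cons(pair(e, b), pair(c, b)), cons(cons(c, e), c)), cons(pair(m(cons(cons(c, b), e), cons(pair(pair(b, e), b), pair(c, b)), pair(b, e)), b), m(cons(cons(c, pair(e, pair(c, e))), c), cons(pair(pair(c, e), b), pair(c, b)), pair(c, b))), e)  →  m(cons(cons(c, e), c), cons(pair(m(cons(cons(c, b), e), cons(pair(pair(b, e), b), pair(c, b)), pair(b, e)), b), m(cons(cons(c, pair(e, pair(c, e))), c), cons(pair(pair(c, e), b), pair(c, b)), pair(c, b))), e)   [R1 at 1]
2. m(cons(cons(c, e), c), cons(pair(m(cons(cons(c, b), e), cons(pair(pair(b, e), b), pair(c, b)), pair(b, e)), b), m(cons(cons(c, pair(e, pair(c, e))), c), cons(pair(pair(c, e), b), pair(c, b)), pair(c, b))), e)  →  m(cons(cons(c, e), c), cons(pair(pair(b, e), b), m(cons(cons(c, pair(e, pair(c, e))), c), cons(pair(pair(c, e), b), pair(c, b)), pair(c, b))), e)   [R1 at 2.1.1]
3. m(cons(cons(c, e), c), cons(pair(pair(b, e), b), m(cons(cons(c, pair(e, pair(c, e))), c), cons(pair(pair(c, e), b), pair(c, b)), pair(c, b))), e)  →  m(cons(cons(c, e), c), cons(pair(pair(b, e), b), pair(c, b)), e)   [R1 at 2.2]
4. m(cons(cons(c, e), c), cons(pair(pair(b, e), b), pair(c, b)), e)  →  e   [R1 at ε]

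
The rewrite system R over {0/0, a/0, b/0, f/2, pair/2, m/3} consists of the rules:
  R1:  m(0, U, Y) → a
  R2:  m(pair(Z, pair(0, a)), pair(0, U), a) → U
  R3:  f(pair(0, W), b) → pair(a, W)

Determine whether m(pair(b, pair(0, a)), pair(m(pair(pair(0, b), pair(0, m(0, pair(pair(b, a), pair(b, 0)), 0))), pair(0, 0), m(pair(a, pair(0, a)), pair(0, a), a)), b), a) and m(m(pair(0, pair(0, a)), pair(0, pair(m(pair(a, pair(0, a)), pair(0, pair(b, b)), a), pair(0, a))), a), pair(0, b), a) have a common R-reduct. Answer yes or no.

Reduce t₁ = m(pair(b, pair(0, a)), pair(m(pair(pair(0, b), pair(0, m(0, pair(pair(b, a), pair(b, 0)), 0))), pair(0, 0), m(pair(a, pair(0, a)), pair(0, a), a)), b), a):
1. m(pair(b, pair(0, a)), pair(m(pair(pair(0, b), pair(0, m(0, pair(pair(b, a), pair(b, 0)), 0))), pair(0, 0), m(pair(a, pair(0, a)), pair(0, a), a)), b), a)  →  m(pair(b, pair(0, a)), pair(m(pair(pair(0, b), pair(0, a)), pair(0, 0), m(pair(a, pair(0, a)), pair(0, a), a)), b), a)   [R1 at 2.1.1.2.2]
2. m(pair(b, pair(0, a)), pair(m(pair(pair(0, b), pair(0, a)), pair(0, 0), m(pair(a, pair(0, a)), pair(0, a), a)), b), a)  →  m(pair(b, pair(0, a)), pair(m(pair(pair(0, b), pair(0, a)), pair(0, 0), a), b), a)   [R2 at 2.1.3]
3. m(pair(b, pair(0, a)), pair(m(pair(pair(0, b), pair(0, a)), pair(0, 0), a), b), a)  →  m(pair(b, pair(0, a)), pair(0, b), a)   [R2 at 2.1]
4. m(pair(b, pair(0, a)), pair(0, b), a)  →  b   [R2 at ε]

Reduce t₂ = m(m(pair(0, pair(0, a)), pair(0, pair(m(pair(a, pair(0, a)), pair(0, pair(b, b)), a), pair(0, a))), a), pair(0, b), a):
1. m(m(pair(0, pair(0, a)), pair(0, pair(m(pair(a, pair(0, a)), pair(0, pair(b, b)), a), pair(0, a))), a), pair(0, b), a)  →  m(pair(m(pair(a, pair(0, a)), pair(0, pair(b, b)), a), pair(0, a)), pair(0, b), a)   [R2 at 1]
2. m(pair(m(pair(a, pair(0, a)), pair(0, pair(b, b)), a), pair(0, a)), pair(0, b), a)  →  b   [R2 at ε]

yes — NF(t₁) = b, NF(t₂) = b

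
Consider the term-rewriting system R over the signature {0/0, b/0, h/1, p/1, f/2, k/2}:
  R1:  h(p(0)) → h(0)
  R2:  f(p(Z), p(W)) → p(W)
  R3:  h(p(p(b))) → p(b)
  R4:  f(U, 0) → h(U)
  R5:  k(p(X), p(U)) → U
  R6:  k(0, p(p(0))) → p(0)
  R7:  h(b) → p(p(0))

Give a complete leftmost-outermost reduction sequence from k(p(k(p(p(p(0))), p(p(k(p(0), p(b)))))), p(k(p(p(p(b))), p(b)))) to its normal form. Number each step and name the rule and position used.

b

1. k(p(k(p(p(p(0))), p(p(k(p(0), p(b)))))), p(k(p(p(p(b))), p(b))))  →  k(p(p(p(b))), p(b))   [R5 at ε]
2. k(p(p(p(b))), p(b))  →  b   [R5 at ε]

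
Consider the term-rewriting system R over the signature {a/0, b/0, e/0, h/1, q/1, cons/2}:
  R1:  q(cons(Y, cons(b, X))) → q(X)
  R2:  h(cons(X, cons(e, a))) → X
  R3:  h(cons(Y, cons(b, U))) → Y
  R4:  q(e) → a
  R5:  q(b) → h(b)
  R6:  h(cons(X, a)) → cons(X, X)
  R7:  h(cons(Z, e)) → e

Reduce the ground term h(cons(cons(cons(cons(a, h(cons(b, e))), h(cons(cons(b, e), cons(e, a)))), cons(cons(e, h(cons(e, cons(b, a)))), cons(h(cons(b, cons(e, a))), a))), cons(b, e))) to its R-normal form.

cons(cons(cons(a, e), cons(b, e)), cons(cons(e, e), cons(b, a)))

1. h(cons(cons(cons(cons(a, h(cons(b, e))), h(cons(cons(b, e), cons(e, a)))), cons(cons(e, h(cons(e, cons(b, a)))), cons(h(cons(b, cons(e, a))), a))), cons(b, e)))  →  cons(cons(cons(a, h(cons(b, e))), h(cons(cons(b, e), cons(e, a)))), cons(cons(e, h(cons(e, cons(b, a)))), cons(h(cons(b, cons(e, a))), a)))   [R3 at ε]
2. cons(cons(cons(a, h(cons(b, e))), h(cons(cons(b, e), cons(e, a)))), cons(cons(e, h(cons(e, cons(b, a)))), cons(h(cons(b, cons(e, a))), a)))  →  cons(cons(cons(a, e), h(cons(cons(b, e), cons(e, a)))), cons(cons(e, h(cons(e, cons(b, a)))), cons(h(cons(b, cons(e, a))), a)))   [R7 at 1.1.2]
3. cons(cons(cons(a, e), h(cons(cons(b, e), cons(e, a)))), cons(cons(e, h(cons(e, cons(b, a)))), cons(h(cons(b, cons(e, a))), a)))  →  cons(cons(cons(a, e), cons(b, e)), cons(cons(e, h(cons(e, cons(b, a)))), cons(h(cons(b, cons(e, a))), a)))   [R2 at 1.2]
4. cons(cons(cons(a, e), cons(b, e)), cons(cons(e, h(cons(e, cons(b, a)))), cons(h(cons(b, cons(e, a))), a)))  →  cons(cons(cons(a, e), cons(b, e)), cons(cons(e, e), cons(h(cons(b, cons(e, a))), a)))   [R3 at 2.1.2]
5. cons(cons(cons(a, e), cons(b, e)), cons(cons(e, e), cons(h(cons(b, cons(e, a))), a)))  →  cons(cons(cons(a, e), cons(b, e)), cons(cons(e, e), cons(b, a)))   [R2 at 2.2.1]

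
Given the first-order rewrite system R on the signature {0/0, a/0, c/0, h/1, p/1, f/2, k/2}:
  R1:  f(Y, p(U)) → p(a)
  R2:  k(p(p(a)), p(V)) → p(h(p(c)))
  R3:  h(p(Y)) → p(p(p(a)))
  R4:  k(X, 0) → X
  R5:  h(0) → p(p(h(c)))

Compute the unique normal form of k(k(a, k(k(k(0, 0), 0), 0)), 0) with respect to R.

a

1. k(k(a, k(k(k(0, 0), 0), 0)), 0)  →  k(a, k(k(k(0, 0), 0), 0))   [R4 at ε]
2. k(a, k(k(k(0, 0), 0), 0))  →  k(a, k(k(0, 0), 0))   [R4 at 2]
3. k(a, k(k(0, 0), 0))  →  k(a, k(0, 0))   [R4 at 2]
4. k(a, k(0, 0))  →  k(a, 0)   [R4 at 2]
5. k(a, 0)  →  a   [R4 at ε]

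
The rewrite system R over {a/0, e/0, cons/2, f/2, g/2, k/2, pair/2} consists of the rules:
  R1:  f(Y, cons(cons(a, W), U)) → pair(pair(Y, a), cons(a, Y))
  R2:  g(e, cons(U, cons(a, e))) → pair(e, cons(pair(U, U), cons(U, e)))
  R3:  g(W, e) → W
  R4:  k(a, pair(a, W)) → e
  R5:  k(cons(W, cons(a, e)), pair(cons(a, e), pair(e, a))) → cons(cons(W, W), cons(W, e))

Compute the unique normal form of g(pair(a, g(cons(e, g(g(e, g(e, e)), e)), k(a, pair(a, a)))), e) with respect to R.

1. g(pair(a, g(cons(e, g(g(e, g(e, e)), e)), k(a, pair(a, a)))), e)  →  pair(a, g(cons(e, g(g(e, g(e, e)), e)), k(a, pair(a, a))))   [R3 at ε]
2. pair(a, g(cons(e, g(g(e, g(e, e)), e)), k(a, pair(a, a))))  →  pair(a, g(cons(e, g(e, g(e, e))), k(a, pair(a, a))))   [R3 at 2.1.2]
3. pair(a, g(cons(e, g(e, g(e, e))), k(a, pair(a, a))))  →  pair(a, g(cons(e, g(e, e)), k(a, pair(a, a))))   [R3 at 2.1.2.2]
4. pair(a, g(cons(e, g(e, e)), k(a, pair(a, a))))  →  pair(a, g(cons(e, e), k(a, pair(a, a))))   [R3 at 2.1.2]
5. pair(a, g(cons(e, e), k(a, pair(a, a))))  →  pair(a, g(cons(e, e), e))   [R4 at 2.2]
6. pair(a, g(cons(e, e), e))  →  pair(a, cons(e, e))   [R3 at 2]

pair(a, cons(e, e))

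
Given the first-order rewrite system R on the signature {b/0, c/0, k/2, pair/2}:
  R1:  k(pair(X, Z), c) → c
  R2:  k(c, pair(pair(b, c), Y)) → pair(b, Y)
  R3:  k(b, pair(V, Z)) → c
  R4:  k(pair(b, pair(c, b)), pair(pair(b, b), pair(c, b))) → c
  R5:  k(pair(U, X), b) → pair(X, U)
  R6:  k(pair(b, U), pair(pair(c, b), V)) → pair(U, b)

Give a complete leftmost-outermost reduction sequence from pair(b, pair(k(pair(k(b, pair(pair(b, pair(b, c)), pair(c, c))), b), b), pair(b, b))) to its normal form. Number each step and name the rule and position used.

1. pair(b, pair(k(pair(k(b, pair(pair(b, pair(b, c)), pair(c, c))), b), b), pair(b, b)))  →  pair(b, pair(pair(b, k(b, pair(pair(b, pair(b, c)), pair(c, c)))), pair(b, b)))   [R5 at 2.1]
2. pair(b, pair(pair(b, k(b, pair(pair(b, pair(b, c)), pair(c, c)))), pair(b, b)))  →  pair(b, pair(pair(b, c), pair(b, b)))   [R3 at 2.1.2]

pair(b, pair(pair(b, c), pair(b, b)))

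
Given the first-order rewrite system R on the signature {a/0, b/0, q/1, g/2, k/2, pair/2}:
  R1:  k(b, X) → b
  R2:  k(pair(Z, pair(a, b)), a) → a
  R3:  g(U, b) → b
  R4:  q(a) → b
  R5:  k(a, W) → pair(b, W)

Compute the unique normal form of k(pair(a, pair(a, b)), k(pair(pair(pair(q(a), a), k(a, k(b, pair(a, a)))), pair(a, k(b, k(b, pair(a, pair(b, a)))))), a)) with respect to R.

a

1. k(pair(a, pair(a, b)), k(pair(pair(pair(q(a), a), k(a, k(b, pair(a, a)))), pair(a, k(b, k(b, pair(a, pair(b, a)))))), a))  →  k(pair(a, pair(a, b)), k(pair(pair(pair(b, a), k(a, k(b, pair(a, a)))), pair(a, k(b, k(b, pair(a, pair(b, a)))))), a))   [R4 at 2.1.1.1.1]
2. k(pair(a, pair(a, b)), k(pair(pair(pair(b, a), k(a, k(b, pair(a, a)))), pair(a, k(b, k(b, pair(a, pair(b, a)))))), a))  →  k(pair(a, pair(a, b)), k(pair(pair(pair(b, a), pair(b, k(b, pair(a, a)))), pair(a, k(b, k(b, pair(a, pair(b, a)))))), a))   [R5 at 2.1.1.2]
3. k(pair(a, pair(a, b)), k(pair(pair(pair(b, a), pair(b, k(b, pair(a, a)))), pair(a, k(b, k(b, pair(a, pair(b, a)))))), a))  →  k(pair(a, pair(a, b)), k(pair(pair(pair(b, a), pair(b, b)), pair(a, k(b, k(b, pair(a, pair(b, a)))))), a))   [R1 at 2.1.1.2.2]
4. k(pair(a, pair(a, b)), k(pair(pair(pair(b, a), pair(b, b)), pair(a, k(b, k(b, pair(a, pair(b, a)))))), a))  →  k(pair(a, pair(a, b)), k(pair(pair(pair(b, a), pair(b, b)), pair(a, b)), a))   [R1 at 2.1.2.2]
5. k(pair(a, pair(a, b)), k(pair(pair(pair(b, a), pair(b, b)), pair(a, b)), a))  →  k(pair(a, pair(a, b)), a)   [R2 at 2]
6. k(pair(a, pair(a, b)), a)  →  a   [R2 at ε]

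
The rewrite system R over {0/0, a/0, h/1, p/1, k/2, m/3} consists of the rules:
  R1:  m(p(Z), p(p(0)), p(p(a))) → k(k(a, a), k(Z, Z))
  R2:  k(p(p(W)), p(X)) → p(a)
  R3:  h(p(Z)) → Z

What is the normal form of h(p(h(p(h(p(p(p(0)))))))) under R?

p(p(0))

1. h(p(h(p(h(p(p(p(0))))))))  →  h(p(h(p(p(p(0))))))   [R3 at ε]
2. h(p(h(p(p(p(0))))))  →  h(p(p(p(0))))   [R3 at ε]
3. h(p(p(p(0))))  →  p(p(0))   [R3 at ε]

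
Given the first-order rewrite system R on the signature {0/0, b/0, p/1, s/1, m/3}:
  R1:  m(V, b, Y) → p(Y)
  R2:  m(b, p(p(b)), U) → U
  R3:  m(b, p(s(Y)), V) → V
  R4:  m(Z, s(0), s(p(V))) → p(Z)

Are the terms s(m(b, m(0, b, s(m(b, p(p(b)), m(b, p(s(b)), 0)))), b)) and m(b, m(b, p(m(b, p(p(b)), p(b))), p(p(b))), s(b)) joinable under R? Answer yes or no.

Reduce t₁ = s(m(b, m(0, b, s(m(b, p(p(b)), m(b, p(s(b)), 0)))), b)):
1. s(m(b, m(0, b, s(m(b, p(p(b)), m(b, p(s(b)), 0)))), b))  →  s(m(b, p(s(m(b, p(p(b)), m(b, p(s(b)), 0)))), b))   [R1 at 1.2]
2. s(m(b, p(s(m(b, p(p(b)), m(b, p(s(b)), 0)))), b))  →  s(b)   [R3 at 1]

Reduce t₂ = m(b, m(b, p(m(b, p(p(b)), p(b))), p(p(b))), s(b)):
1. m(b, m(b, p(m(b, p(p(b)), p(b))), p(p(b))), s(b))  →  m(b, m(b, p(p(b)), p(p(b))), s(b))   [R2 at 2.2.1]
2. m(b, m(b, p(p(b)), p(p(b))), s(b))  →  m(b, p(p(b)), s(b))   [R2 at 2]
3. m(b, p(p(b)), s(b))  →  s(b)   [R2 at ε]

yes — NF(t₁) = s(b), NF(t₂) = s(b)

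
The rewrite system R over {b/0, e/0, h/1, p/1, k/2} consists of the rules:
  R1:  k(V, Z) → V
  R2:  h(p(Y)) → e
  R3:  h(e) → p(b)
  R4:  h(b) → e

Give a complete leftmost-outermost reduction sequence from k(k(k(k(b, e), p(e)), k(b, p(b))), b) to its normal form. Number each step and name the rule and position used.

1. k(k(k(k(b, e), p(e)), k(b, p(b))), b)  →  k(k(k(b, e), p(e)), k(b, p(b)))   [R1 at ε]
2. k(k(k(b, e), p(e)), k(b, p(b)))  →  k(k(b, e), p(e))   [R1 at ε]
3. k(k(b, e), p(e))  →  k(b, e)   [R1 at ε]
4. k(b, e)  →  b   [R1 at ε]

b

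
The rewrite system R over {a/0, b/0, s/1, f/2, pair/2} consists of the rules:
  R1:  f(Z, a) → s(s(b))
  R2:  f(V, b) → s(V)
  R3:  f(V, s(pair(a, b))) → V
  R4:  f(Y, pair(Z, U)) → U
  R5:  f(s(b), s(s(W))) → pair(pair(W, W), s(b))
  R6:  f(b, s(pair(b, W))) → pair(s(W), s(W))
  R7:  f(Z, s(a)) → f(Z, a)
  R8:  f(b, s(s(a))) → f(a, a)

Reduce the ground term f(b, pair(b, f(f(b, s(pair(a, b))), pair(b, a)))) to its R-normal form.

1. f(b, pair(b, f(f(b, s(pair(a, b))), pair(b, a))))  →  f(f(b, s(pair(a, b))), pair(b, a))   [R4 at ε]
2. f(f(b, s(pair(a, b))), pair(b, a))  →  a   [R4 at ε]

a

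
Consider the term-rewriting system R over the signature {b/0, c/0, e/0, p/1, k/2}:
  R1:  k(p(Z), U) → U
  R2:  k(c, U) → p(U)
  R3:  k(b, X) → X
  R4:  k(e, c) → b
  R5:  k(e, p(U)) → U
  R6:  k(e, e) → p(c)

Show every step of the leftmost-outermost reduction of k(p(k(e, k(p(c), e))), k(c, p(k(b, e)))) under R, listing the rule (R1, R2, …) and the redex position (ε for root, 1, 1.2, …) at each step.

p(p(e))

1. k(p(k(e, k(p(c), e))), k(c, p(k(b, e))))  →  k(c, p(k(b, e)))   [R1 at ε]
2. k(c, p(k(b, e)))  →  p(p(k(b, e)))   [R2 at ε]
3. p(p(k(b, e)))  →  p(p(e))   [R3 at 1.1]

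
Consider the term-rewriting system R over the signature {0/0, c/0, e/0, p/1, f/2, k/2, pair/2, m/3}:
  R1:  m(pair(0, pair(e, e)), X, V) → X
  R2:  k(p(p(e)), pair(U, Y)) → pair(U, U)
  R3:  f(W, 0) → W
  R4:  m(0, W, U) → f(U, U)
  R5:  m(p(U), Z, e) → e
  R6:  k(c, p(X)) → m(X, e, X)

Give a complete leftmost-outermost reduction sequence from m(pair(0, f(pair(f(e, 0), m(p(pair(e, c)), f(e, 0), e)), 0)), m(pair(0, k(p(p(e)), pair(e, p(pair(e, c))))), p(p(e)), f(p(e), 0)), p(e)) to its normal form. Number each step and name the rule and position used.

p(p(e))

1. m(pair(0, f(pair(f(e, 0), m(p(pair(e, c)), f(e, 0), e)), 0)), m(pair(0, k(p(p(e)), pair(e, p(pair(e, c))))), p(p(e)), f(p(e), 0)), p(e))  →  m(pair(0, pair(f(e, 0), m(p(pair(e, c)), f(e, 0), e))), m(pair(0, k(p(p(e)), pair(e, p(pair(e, c))))), p(p(e)), f(p(e), 0)), p(e))   [R3 at 1.2]
2. m(pair(0, pair(f(e, 0), m(p(pair(e, c)), f(e, 0), e))), m(pair(0, k(p(p(e)), pair(e, p(pair(e, c))))), p(p(e)), f(p(e), 0)), p(e))  →  m(pair(0, pair(e, m(p(pair(e, c)), f(e, 0), e))), m(pair(0, k(p(p(e)), pair(e, p(pair(e, c))))), p(p(e)), f(p(e), 0)), p(e))   [R3 at 1.2.1]
3. m(pair(0, pair(e, m(p(pair(e, c)), f(e, 0), e))), m(pair(0, k(p(p(e)), pair(e, p(pair(e, c))))), p(p(e)), f(p(e), 0)), p(e))  →  m(pair(0, pair(e, e)), m(pair(0, k(p(p(e)), pair(e, p(pair(e, c))))), p(p(e)), f(p(e), 0)), p(e))   [R5 at 1.2.2]
4. m(pair(0, pair(e, e)), m(pair(0, k(p(p(e)), pair(e, p(pair(e, c))))), p(p(e)), f(p(e), 0)), p(e))  →  m(pair(0, k(p(p(e)), pair(e, p(pair(e, c))))), p(p(e)), f(p(e), 0))   [R1 at ε]
5. m(pair(0, k(p(p(e)), pair(e, p(pair(e, c))))), p(p(e)), f(p(e), 0))  →  m(pair(0, pair(e, e)), p(p(e)), f(p(e), 0))   [R2 at 1.2]
6. m(pair(0, pair(e, e)), p(p(e)), f(p(e), 0))  →  p(p(e))   [R1 at ε]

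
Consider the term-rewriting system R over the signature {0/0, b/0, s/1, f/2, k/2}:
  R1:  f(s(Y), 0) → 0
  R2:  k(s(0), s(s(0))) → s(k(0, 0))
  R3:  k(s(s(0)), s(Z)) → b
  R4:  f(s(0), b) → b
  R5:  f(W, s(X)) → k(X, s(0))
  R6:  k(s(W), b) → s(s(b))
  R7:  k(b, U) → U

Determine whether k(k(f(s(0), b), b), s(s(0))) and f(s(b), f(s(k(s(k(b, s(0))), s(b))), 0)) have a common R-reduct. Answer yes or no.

Reduce t₁ = k(k(f(s(0), b), b), s(s(0))):
1. k(k(f(s(0), b), b), s(s(0)))  →  k(k(b, b), s(s(0)))   [R4 at 1.1]
2. k(k(b, b), s(s(0)))  →  k(b, s(s(0)))   [R7 at 1]
3. k(b, s(s(0)))  →  s(s(0))   [R7 at ε]

Reduce t₂ = f(s(b), f(s(k(s(k(b, s(0))), s(b))), 0)):
1. f(s(b), f(s(k(s(k(b, s(0))), s(b))), 0))  →  f(s(b), 0)   [R1 at 2]
2. f(s(b), 0)  →  0   [R1 at ε]

no — NF(t₁) = s(s(0)), NF(t₂) = 0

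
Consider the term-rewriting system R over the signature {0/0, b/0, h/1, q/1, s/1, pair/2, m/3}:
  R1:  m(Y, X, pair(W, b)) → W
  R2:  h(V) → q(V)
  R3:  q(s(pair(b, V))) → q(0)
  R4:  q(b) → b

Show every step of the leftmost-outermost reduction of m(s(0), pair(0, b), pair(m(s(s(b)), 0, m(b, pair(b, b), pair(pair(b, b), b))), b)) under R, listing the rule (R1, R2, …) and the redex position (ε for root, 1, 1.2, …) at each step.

1. m(s(0), pair(0, b), pair(m(s(s(b)), 0, m(b, pair(b, b), pair(pair(b, b), b))), b))  →  m(s(s(b)), 0, m(b, pair(b, b), pair(pair(b, b), b)))   [R1 at ε]
2. m(s(s(b)), 0, m(b, pair(b, b), pair(pair(b, b), b)))  →  m(s(s(b)), 0, pair(b, b))   [R1 at 3]
3. m(s(s(b)), 0, pair(b, b))  →  b   [R1 at ε]

b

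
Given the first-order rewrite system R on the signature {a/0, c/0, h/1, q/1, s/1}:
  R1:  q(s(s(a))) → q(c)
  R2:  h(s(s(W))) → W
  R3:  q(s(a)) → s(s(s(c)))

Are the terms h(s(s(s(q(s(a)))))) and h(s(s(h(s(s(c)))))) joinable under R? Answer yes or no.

no — NF(t₁) = s(s(s(s(c)))), NF(t₂) = c

Reduce t₁ = h(s(s(s(q(s(a)))))):
1. h(s(s(s(q(s(a))))))  →  s(q(s(a)))   [R2 at ε]
2. s(q(s(a)))  →  s(s(s(s(c))))   [R3 at 1]

Reduce t₂ = h(s(s(h(s(s(c)))))):
1. h(s(s(h(s(s(c))))))  →  h(s(s(c)))   [R2 at ε]
2. h(s(s(c)))  →  c   [R2 at ε]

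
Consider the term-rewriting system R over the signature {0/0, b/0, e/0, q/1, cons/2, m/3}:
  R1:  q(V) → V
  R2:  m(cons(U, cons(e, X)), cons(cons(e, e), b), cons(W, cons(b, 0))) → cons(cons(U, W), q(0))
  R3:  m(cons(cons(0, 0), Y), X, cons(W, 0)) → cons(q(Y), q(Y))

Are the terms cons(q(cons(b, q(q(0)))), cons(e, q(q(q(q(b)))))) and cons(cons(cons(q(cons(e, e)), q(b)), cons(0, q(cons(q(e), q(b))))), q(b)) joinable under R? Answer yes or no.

Reduce t₁ = cons(q(cons(b, q(q(0)))), cons(e, q(q(q(q(b)))))):
1. cons(q(cons(b, q(q(0)))), cons(e, q(q(q(q(b))))))  →  cons(cons(b, q(q(0))), cons(e, q(q(q(q(b))))))   [R1 at 1]
2. cons(cons(b, q(q(0))), cons(e, q(q(q(q(b))))))  →  cons(cons(b, q(0)), cons(e, q(q(q(q(b))))))   [R1 at 1.2]
3. cons(cons(b, q(0)), cons(e, q(q(q(q(b))))))  →  cons(cons(b, 0), cons(e, q(q(q(q(b))))))   [R1 at 1.2]
4. cons(cons(b, 0), cons(e, q(q(q(q(b))))))  →  cons(cons(b, 0), cons(e, q(q(q(b)))))   [R1 at 2.2]
5. cons(cons(b, 0), cons(e, q(q(q(b)))))  →  cons(cons(b, 0), cons(e, q(q(b))))   [R1 at 2.2]
6. cons(cons(b, 0), cons(e, q(q(b))))  →  cons(cons(b, 0), cons(e, q(b)))   [R1 at 2.2]
7. cons(cons(b, 0), cons(e, q(b)))  →  cons(cons(b, 0), cons(e, b))   [R1 at 2.2]

Reduce t₂ = cons(cons(cons(q(cons(e, e)), q(b)), cons(0, q(cons(q(e), q(b))))), q(b)):
1. cons(cons(cons(q(cons(e, e)), q(b)), cons(0, q(cons(q(e), q(b))))), q(b))  →  cons(cons(cons(cons(e, e), q(b)), cons(0, q(cons(q(e), q(b))))), q(b))   [R1 at 1.1.1]
2. cons(cons(cons(cons(e, e), q(b)), cons(0, q(cons(q(e), q(b))))), q(b))  →  cons(cons(cons(cons(e, e), b), cons(0, q(cons(q(e), q(b))))), q(b))   [R1 at 1.1.2]
3. cons(cons(cons(cons(e, e), b), cons(0, q(cons(q(e), q(b))))), q(b))  →  cons(cons(cons(cons(e, e), b), cons(0, cons(q(e), q(b)))), q(b))   [R1 at 1.2.2]
4. cons(cons(cons(cons(e, e), b), cons(0, cons(q(e), q(b)))), q(b))  →  cons(cons(cons(cons(e, e), b), cons(0, cons(e, q(b)))), q(b))   [R1 at 1.2.2.1]
5. cons(cons(cons(cons(e, e), b), cons(0, cons(e, q(b)))), q(b))  →  cons(cons(cons(cons(e, e), b), cons(0, cons(e, b))), q(b))   [R1 at 1.2.2.2]
6. cons(cons(cons(cons(e, e), b), cons(0, cons(e, b))), q(b))  →  cons(cons(cons(cons(e, e), b), cons(0, cons(e, b))), b)   [R1 at 2]

no — NF(t₁) = cons(cons(b, 0), cons(e, b)), NF(t₂) = cons(cons(cons(cons(e, e), b), cons(0, cons(e, b))), b)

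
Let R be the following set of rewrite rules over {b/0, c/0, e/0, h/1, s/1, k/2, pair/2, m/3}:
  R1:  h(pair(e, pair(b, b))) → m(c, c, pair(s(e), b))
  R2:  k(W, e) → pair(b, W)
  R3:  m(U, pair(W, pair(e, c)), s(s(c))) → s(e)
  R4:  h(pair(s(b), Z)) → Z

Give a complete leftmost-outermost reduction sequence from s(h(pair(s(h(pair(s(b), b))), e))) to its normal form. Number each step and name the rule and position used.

1. s(h(pair(s(h(pair(s(b), b))), e)))  →  s(h(pair(s(b), e)))   [R4 at 1.1.1.1]
2. s(h(pair(s(b), e)))  →  s(e)   [R4 at 1]

s(e)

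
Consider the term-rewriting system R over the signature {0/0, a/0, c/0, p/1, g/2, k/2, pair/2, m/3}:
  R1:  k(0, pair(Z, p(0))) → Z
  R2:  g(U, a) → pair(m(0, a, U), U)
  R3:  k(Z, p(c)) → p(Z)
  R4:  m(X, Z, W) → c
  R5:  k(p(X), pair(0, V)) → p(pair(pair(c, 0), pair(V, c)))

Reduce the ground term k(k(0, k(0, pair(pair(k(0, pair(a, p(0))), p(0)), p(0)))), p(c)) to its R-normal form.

p(a)

1. k(k(0, k(0, pair(pair(k(0, pair(a, p(0))), p(0)), p(0)))), p(c))  →  p(k(0, k(0, pair(pair(k(0, pair(a, p(0))), p(0)), p(0)))))   [R3 at ε]
2. p(k(0, k(0, pair(pair(k(0, pair(a, p(0))), p(0)), p(0)))))  →  p(k(0, pair(k(0, pair(a, p(0))), p(0))))   [R1 at 1.2]
3. p(k(0, pair(k(0, pair(a, p(0))), p(0))))  →  p(k(0, pair(a, p(0))))   [R1 at 1]
4. p(k(0, pair(a, p(0))))  →  p(a)   [R1 at 1]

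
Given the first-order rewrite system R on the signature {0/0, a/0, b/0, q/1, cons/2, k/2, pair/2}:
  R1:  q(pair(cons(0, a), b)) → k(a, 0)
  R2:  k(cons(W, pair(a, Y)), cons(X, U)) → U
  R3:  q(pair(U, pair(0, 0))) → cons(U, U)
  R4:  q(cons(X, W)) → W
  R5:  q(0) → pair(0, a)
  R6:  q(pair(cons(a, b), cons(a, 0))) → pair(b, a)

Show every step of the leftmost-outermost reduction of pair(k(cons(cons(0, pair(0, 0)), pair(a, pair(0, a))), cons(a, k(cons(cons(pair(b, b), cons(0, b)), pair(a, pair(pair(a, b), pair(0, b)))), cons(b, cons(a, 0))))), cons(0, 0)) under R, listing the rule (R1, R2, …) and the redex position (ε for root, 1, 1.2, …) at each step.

pair(cons(a, 0), cons(0, 0))

1. pair(k(cons(cons(0, pair(0, 0)), pair(a, pair(0, a))), cons(a, k(cons(cons(pair(b, b), cons(0, b)), pair(a, pair(pair(a, b), pair(0, b)))), cons(b, cons(a, 0))))), cons(0, 0))  →  pair(k(cons(cons(pair(b, b), cons(0, b)), pair(a, pair(pair(a, b), pair(0, b)))), cons(b, cons(a, 0))), cons(0, 0))   [R2 at 1]
2. pair(k(cons(cons(pair(b, b), cons(0, b)), pair(a, pair(pair(a, b), pair(0, b)))), cons(b, cons(a, 0))), cons(0, 0))  →  pair(cons(a, 0), cons(0, 0))   [R2 at 1]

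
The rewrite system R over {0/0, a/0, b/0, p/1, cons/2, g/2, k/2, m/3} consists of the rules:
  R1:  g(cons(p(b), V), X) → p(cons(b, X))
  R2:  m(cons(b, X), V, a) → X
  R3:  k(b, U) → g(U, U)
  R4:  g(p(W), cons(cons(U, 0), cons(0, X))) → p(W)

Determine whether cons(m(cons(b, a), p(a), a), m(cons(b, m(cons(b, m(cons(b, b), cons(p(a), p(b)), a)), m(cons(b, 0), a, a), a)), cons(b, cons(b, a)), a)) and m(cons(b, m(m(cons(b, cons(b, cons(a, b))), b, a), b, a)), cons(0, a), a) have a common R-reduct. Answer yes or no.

Reduce t₁ = cons(m(cons(b, a), p(a), a), m(cons(b, m(cons(b, m(cons(b, b), cons(p(a), p(b)), a)), m(cons(b, 0), a, a), a)), cons(b, cons(b, a)), a)):
1. cons(m(cons(b, a), p(a), a), m(cons(b, m(cons(b, m(cons(b, b), cons(p(a), p(b)), a)), m(cons(b, 0), a, a), a)), cons(b, cons(b, a)), a))  →  cons(a, m(cons(b, m(cons(b, m(cons(b, b), cons(p(a), p(b)), a)), m(cons(b, 0), a, a), a)), cons(b, cons(b, a)), a))   [R2 at 1]
2. cons(a, m(cons(b, m(cons(b, m(cons(b, b), cons(p(a), p(b)), a)), m(cons(b, 0), a, a), a)), cons(b, cons(b, a)), a))  →  cons(a, m(cons(b, m(cons(b, b), cons(p(a), p(b)), a)), m(cons(b, 0), a, a), a))   [R2 at 2]
3. cons(a, m(cons(b, m(cons(b, b), cons(p(a), p(b)), a)), m(cons(b, 0), a, a), a))  →  cons(a, m(cons(b, b), cons(p(a), p(b)), a))   [R2 at 2]
4. cons(a, m(cons(b, b), cons(p(a), p(b)), a))  →  cons(a, b)   [R2 at 2]

Reduce t₂ = m(cons(b, m(m(cons(b, cons(b, cons(a, b))), b, a), b, a)), cons(0, a), a):
1. m(cons(b, m(m(cons(b, cons(b, cons(a, b))), b, a), b, a)), cons(0, a), a)  →  m(m(cons(b, cons(b, cons(a, b))), b, a), b, a)   [R2 at ε]
2. m(m(cons(b, cons(b, cons(a, b))), b, a), b, a)  →  m(cons(b, cons(a, b)), b, a)   [R2 at 1]
3. m(cons(b, cons(a, b)), b, a)  →  cons(a, b)   [R2 at ε]

yes — NF(t₁) = cons(a, b), NF(t₂) = cons(a, b)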